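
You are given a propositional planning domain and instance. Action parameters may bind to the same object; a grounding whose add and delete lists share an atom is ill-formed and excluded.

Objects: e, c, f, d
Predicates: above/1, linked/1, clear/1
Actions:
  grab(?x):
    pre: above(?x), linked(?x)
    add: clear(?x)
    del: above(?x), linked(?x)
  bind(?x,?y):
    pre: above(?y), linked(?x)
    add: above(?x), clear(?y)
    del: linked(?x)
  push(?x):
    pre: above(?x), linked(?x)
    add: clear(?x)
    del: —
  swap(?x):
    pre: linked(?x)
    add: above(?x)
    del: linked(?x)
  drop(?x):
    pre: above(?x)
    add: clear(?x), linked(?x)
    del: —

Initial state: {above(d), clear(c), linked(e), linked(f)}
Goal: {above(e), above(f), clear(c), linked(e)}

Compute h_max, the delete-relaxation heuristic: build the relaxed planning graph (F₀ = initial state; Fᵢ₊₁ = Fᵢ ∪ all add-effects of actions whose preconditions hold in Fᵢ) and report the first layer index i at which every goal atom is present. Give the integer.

F0 = init (4 atoms)
F1 = F0 ∪ {above(e), above(f), clear(d), linked(d)}  (8 atoms)
goal ⊆ F1  ⇒  h_max = 1

1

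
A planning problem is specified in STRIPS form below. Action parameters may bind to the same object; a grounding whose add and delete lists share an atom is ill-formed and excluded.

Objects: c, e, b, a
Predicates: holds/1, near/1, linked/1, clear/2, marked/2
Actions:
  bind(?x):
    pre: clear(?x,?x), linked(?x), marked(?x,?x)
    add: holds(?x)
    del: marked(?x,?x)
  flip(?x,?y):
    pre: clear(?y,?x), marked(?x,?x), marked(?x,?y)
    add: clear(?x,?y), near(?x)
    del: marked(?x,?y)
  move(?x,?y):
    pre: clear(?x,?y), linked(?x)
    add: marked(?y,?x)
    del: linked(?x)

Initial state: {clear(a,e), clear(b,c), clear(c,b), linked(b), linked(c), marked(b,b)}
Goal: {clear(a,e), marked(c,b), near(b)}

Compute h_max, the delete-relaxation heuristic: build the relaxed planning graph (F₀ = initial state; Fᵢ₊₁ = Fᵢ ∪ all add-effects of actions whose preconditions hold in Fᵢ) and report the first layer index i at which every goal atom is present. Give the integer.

F0 = init (6 atoms)
F1 = F0 ∪ {marked(b,c), marked(c,b)}  (8 atoms)
F2 = F1 ∪ {near(b)}  (9 atoms)
goal ⊆ F2  ⇒  h_max = 2

2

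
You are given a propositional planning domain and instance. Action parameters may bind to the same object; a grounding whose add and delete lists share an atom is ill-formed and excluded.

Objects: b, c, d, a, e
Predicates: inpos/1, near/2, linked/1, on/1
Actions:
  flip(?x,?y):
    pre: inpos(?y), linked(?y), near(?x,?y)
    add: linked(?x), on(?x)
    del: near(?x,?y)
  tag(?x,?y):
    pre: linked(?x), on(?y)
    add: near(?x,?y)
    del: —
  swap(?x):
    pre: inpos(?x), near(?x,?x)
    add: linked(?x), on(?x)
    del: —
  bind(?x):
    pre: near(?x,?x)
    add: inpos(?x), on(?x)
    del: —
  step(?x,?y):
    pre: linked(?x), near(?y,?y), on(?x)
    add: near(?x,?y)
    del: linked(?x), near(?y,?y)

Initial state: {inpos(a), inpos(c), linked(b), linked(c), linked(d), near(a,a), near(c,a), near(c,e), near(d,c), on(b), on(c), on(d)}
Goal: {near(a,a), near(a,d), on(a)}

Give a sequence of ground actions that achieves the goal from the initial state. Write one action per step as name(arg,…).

swap(a); tag(a,d)

1. swap(a)  →  {inpos(a), inpos(c), linked(a), linked(b), linked(c), linked(d), near(a,a), near(c,a), near(c,e), near(d,c), on(a), on(b), on(c), on(d)}
2. tag(a,d)  →  {inpos(a), inpos(c), linked(a), linked(b), linked(c), linked(d), near(a,a), near(a,d), near(c,a), near(c,e), near(d,c), on(a), on(b), on(c), on(d)}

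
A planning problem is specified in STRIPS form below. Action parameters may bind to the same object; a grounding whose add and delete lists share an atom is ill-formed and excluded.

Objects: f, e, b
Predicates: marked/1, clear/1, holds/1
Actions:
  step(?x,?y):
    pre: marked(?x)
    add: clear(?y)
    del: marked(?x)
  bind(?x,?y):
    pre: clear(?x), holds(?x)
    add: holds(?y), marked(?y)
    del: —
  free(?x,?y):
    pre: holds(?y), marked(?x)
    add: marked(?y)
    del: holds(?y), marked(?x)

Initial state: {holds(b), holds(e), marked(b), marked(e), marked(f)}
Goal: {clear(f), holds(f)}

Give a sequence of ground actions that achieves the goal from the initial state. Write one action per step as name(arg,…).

step(f,f); step(e,e); bind(e,f)

1. step(f,f)  →  {clear(f), holds(b), holds(e), marked(b), marked(e)}
2. step(e,e)  →  {clear(e), clear(f), holds(b), holds(e), marked(b)}
3. bind(e,f)  →  {clear(e), clear(f), holds(b), holds(e), holds(f), marked(b), marked(f)}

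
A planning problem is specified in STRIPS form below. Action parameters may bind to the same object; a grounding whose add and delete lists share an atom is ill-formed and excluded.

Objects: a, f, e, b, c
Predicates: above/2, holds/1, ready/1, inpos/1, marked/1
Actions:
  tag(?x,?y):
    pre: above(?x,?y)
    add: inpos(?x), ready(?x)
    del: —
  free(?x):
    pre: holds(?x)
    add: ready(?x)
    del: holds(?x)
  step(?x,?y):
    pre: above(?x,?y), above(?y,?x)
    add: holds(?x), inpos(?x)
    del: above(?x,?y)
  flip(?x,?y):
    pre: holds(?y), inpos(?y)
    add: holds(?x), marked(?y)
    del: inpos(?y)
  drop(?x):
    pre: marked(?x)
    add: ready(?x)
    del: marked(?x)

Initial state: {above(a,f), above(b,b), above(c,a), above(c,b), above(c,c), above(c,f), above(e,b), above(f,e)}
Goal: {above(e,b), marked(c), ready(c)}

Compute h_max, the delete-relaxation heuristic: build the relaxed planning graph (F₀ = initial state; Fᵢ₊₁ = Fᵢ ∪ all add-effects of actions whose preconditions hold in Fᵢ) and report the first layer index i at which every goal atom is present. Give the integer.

F0 = init (8 atoms)
F1 = F0 ∪ {holds(b), holds(c), inpos(a), inpos(b), inpos(c), inpos(e), inpos(f), ready(a), ready(b), ready(c), ready(e), ready(f)}  (20 atoms)
F2 = F1 ∪ {holds(a), holds(e), holds(f), marked(b), marked(c)}  (25 atoms)
goal ⊆ F2  ⇒  h_max = 2

2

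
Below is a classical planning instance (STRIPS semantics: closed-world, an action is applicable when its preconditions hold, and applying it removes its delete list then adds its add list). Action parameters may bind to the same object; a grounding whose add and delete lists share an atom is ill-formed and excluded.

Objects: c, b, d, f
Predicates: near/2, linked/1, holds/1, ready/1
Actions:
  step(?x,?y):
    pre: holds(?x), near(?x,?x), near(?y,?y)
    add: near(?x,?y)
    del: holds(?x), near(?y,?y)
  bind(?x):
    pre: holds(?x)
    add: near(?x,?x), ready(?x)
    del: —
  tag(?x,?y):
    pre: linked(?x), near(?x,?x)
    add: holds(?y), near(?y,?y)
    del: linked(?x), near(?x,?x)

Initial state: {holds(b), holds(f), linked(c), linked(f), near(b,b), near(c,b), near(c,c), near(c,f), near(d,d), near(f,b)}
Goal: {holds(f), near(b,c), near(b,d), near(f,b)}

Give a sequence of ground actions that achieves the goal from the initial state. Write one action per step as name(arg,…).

step(b,c); bind(f); tag(f,b); step(b,d)

1. step(b,c)  →  {holds(f), linked(c), linked(f), near(b,b), near(b,c), near(c,b), near(c,f), near(d,d), near(f,b)}
2. bind(f)  →  {holds(f), linked(c), linked(f), near(b,b), near(b,c), near(c,b), near(c,f), near(d,d), near(f,b), near(f,f), ready(f)}
3. tag(f,b)  →  {holds(b), holds(f), linked(c), near(b,b), near(b,c), near(c,b), near(c,f), near(d,d), near(f,b), ready(f)}
4. step(b,d)  →  {holds(f), linked(c), near(b,b), near(b,c), near(b,d), near(c,b), near(c,f), near(f,b), ready(f)}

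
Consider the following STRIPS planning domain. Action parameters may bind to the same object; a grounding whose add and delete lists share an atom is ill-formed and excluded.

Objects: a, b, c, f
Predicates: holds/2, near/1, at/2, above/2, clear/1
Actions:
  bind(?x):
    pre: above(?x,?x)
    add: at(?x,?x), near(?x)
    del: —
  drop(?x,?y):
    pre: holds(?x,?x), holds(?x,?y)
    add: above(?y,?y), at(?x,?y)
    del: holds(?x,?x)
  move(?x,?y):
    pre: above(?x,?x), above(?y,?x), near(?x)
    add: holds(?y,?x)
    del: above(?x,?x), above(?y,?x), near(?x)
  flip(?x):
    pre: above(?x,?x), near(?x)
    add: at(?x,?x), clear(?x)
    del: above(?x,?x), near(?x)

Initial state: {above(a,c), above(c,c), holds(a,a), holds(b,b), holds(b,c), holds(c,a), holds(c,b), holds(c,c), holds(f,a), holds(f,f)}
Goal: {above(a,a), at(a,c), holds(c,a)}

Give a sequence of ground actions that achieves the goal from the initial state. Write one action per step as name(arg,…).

1. bind(c)  →  {above(a,c), above(c,c), at(c,c), holds(a,a), holds(b,b), holds(b,c), holds(c,a), holds(c,b), holds(c,c), holds(f,a), holds(f,f), near(c)}
2. drop(c,a)  →  {above(a,a), above(a,c), above(c,c), at(c,a), at(c,c), holds(a,a), holds(b,b), holds(b,c), holds(c,a), holds(c,b), holds(f,a), holds(f,f), near(c)}
3. move(c,a)  →  {above(a,a), at(c,a), at(c,c), holds(a,a), holds(a,c), holds(b,b), holds(b,c), holds(c,a), holds(c,b), holds(f,a), holds(f,f)}
4. drop(a,c)  →  {above(a,a), above(c,c), at(a,c), at(c,a), at(c,c), holds(a,c), holds(b,b), holds(b,c), holds(c,a), holds(c,b), holds(f,a), holds(f,f)}

bind(c); drop(c,a); move(c,a); drop(a,c)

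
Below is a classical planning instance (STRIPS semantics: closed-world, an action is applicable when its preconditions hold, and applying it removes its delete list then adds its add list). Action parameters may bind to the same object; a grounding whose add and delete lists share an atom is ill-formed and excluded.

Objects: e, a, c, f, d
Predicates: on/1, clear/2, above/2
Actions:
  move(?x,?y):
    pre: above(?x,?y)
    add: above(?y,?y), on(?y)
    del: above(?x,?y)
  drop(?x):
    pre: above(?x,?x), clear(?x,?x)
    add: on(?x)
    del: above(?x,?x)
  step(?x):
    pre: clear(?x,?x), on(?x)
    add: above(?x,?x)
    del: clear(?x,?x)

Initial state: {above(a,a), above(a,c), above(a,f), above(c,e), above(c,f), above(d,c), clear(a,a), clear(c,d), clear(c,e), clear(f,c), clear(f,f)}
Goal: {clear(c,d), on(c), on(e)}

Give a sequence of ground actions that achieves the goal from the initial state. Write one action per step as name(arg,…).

move(a,c); move(c,e)

1. move(a,c)  →  {above(a,a), above(a,f), above(c,c), above(c,e), above(c,f), above(d,c), clear(a,a), clear(c,d), clear(c,e), clear(f,c), clear(f,f), on(c)}
2. move(c,e)  →  {above(a,a), above(a,f), above(c,c), above(c,f), above(d,c), above(e,e), clear(a,a), clear(c,d), clear(c,e), clear(f,c), clear(f,f), on(c), on(e)}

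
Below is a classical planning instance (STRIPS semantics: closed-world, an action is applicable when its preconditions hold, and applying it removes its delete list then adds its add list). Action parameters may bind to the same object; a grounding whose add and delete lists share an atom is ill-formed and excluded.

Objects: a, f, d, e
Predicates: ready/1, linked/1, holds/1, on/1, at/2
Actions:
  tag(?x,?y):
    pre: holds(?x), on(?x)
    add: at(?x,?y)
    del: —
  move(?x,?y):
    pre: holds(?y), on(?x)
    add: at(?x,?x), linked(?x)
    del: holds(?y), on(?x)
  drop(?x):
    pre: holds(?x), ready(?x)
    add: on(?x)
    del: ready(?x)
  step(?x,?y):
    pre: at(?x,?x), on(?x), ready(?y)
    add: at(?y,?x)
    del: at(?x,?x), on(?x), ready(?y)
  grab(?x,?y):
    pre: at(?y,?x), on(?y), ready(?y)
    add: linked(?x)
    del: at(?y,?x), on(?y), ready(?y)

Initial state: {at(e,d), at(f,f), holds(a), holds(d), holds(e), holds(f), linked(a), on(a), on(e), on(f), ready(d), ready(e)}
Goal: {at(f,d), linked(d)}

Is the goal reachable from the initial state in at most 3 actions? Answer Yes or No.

1. tag(f,d)  →  {at(e,d), at(f,d), at(f,f), holds(a), holds(d), holds(e), holds(f), linked(a), on(a), on(e), on(f), ready(d), ready(e)}
2. grab(d,e)  →  {at(f,d), at(f,f), holds(a), holds(d), holds(e), holds(f), linked(a), linked(d), on(a), on(f), ready(d)}
optimal plan length = 2; 2 ≤ 3

Yes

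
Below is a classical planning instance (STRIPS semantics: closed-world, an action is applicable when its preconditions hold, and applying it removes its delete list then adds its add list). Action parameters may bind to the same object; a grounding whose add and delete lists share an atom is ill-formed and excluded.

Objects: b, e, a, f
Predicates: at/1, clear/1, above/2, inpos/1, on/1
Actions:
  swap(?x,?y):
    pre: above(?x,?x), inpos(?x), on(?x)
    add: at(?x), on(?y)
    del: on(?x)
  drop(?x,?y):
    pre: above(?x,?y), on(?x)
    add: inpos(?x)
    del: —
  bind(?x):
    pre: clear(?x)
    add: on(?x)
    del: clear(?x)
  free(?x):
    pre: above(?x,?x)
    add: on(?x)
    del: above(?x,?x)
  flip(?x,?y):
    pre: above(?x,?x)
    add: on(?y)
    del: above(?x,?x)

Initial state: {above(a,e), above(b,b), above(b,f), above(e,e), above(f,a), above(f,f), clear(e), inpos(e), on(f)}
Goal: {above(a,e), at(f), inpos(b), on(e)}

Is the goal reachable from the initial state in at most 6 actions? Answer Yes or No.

Yes

1. drop(f,a)  →  {above(a,e), above(b,b), above(b,f), above(e,e), above(f,a), above(f,f), clear(e), inpos(e), inpos(f), on(f)}
2. swap(f,b)  →  {above(a,e), above(b,b), above(b,f), above(e,e), above(f,a), above(f,f), at(f), clear(e), inpos(e), inpos(f), on(b)}
3. drop(b,b)  →  {above(a,e), above(b,b), above(b,f), above(e,e), above(f,a), above(f,f), at(f), clear(e), inpos(b), inpos(e), inpos(f), on(b)}
4. swap(b,e)  →  {above(a,e), above(b,b), above(b,f), above(e,e), above(f,a), above(f,f), at(b), at(f), clear(e), inpos(b), inpos(e), inpos(f), on(e)}
optimal plan length = 4; 4 ≤ 6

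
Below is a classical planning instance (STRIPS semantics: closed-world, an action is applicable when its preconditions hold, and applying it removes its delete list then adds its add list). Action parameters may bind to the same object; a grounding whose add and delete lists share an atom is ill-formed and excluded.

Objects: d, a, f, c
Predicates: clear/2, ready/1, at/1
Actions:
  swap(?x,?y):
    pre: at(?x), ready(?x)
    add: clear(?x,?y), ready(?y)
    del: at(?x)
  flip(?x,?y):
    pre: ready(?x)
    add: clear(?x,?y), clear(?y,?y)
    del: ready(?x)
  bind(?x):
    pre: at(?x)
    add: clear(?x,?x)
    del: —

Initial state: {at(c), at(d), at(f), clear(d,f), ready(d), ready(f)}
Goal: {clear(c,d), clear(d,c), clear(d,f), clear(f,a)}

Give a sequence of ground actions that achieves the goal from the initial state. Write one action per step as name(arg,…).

1. swap(d,c)  →  {at(c), at(f), clear(d,c), clear(d,f), ready(c), ready(d), ready(f)}
2. swap(f,a)  →  {at(c), clear(d,c), clear(d,f), clear(f,a), ready(a), ready(c), ready(d), ready(f)}
3. swap(c,d)  →  {clear(c,d), clear(d,c), clear(d,f), clear(f,a), ready(a), ready(c), ready(d), ready(f)}

swap(d,c); swap(f,a); swap(c,d)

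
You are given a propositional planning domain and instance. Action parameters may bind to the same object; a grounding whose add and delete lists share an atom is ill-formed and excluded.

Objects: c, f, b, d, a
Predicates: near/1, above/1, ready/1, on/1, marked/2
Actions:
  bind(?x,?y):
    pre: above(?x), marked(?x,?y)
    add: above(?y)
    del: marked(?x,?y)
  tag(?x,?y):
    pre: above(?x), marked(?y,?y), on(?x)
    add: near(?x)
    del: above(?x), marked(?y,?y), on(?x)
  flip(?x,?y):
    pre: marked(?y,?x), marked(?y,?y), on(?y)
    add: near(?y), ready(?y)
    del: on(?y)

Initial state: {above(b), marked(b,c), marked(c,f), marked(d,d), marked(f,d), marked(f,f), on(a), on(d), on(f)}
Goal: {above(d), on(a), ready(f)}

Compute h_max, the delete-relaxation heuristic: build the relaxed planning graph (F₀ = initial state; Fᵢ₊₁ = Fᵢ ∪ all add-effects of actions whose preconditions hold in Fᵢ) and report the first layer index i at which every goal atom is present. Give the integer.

F0 = init (9 atoms)
F1 = F0 ∪ {above(c), near(d), near(f), ready(d), ready(f)}  (14 atoms)
F2 = F1 ∪ {above(f)}  (15 atoms)
F3 = F2 ∪ {above(d)}  (16 atoms)
goal ⊆ F3  ⇒  h_max = 3

3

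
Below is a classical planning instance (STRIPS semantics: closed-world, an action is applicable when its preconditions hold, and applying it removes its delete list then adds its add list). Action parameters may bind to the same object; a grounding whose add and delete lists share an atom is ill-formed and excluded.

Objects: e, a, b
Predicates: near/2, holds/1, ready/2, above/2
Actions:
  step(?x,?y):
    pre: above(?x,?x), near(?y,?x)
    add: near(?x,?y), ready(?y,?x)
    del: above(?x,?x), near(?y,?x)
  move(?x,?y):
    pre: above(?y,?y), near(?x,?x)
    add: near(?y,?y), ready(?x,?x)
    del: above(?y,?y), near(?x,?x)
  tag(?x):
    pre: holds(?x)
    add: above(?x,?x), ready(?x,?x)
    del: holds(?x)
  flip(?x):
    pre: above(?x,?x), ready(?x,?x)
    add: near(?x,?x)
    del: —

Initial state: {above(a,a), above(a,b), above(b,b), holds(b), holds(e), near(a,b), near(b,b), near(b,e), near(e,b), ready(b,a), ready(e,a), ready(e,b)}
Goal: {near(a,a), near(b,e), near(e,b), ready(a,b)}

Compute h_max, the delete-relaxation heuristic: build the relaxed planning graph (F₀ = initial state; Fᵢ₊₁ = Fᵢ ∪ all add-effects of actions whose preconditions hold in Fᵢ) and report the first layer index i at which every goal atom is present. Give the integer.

1

F0 = init (12 atoms)
F1 = F0 ∪ {above(e,e), near(a,a), near(b,a), ready(a,b), ready(b,b), ready(e,e)}  (18 atoms)
goal ⊆ F1  ⇒  h_max = 1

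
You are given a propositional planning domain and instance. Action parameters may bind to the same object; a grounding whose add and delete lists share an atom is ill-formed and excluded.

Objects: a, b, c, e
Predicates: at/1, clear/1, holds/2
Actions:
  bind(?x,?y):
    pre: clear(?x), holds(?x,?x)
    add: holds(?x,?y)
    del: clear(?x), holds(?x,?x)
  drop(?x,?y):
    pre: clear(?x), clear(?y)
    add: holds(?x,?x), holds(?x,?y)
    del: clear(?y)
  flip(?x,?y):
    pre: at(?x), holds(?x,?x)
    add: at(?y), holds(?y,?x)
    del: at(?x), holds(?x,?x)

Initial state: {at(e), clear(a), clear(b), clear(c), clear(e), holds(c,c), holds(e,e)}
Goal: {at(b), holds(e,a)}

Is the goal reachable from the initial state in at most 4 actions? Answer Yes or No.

Yes

1. drop(e,a)  →  {at(e), clear(b), clear(c), clear(e), holds(c,c), holds(e,a), holds(e,e)}
2. flip(e,b)  →  {at(b), clear(b), clear(c), clear(e), holds(b,e), holds(c,c), holds(e,a)}
optimal plan length = 2; 2 ≤ 4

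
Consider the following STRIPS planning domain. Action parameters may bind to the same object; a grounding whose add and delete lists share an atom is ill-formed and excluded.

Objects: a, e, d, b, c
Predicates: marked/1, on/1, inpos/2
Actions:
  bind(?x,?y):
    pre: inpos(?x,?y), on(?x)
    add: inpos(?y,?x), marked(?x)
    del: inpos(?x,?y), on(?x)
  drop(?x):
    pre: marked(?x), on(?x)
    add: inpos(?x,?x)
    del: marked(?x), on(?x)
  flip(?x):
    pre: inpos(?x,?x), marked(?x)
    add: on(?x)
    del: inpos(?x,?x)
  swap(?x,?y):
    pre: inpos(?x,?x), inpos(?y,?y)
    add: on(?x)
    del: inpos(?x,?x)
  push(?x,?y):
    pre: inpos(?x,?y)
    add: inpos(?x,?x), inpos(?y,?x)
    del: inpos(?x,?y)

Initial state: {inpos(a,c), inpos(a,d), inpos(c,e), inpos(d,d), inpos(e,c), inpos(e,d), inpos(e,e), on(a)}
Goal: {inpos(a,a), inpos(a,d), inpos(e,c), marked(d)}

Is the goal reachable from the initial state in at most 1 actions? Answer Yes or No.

1. swap(d,e)  →  {inpos(a,c), inpos(a,d), inpos(c,e), inpos(e,c), inpos(e,d), inpos(e,e), on(a), on(d)}
2. push(a,d)  →  {inpos(a,a), inpos(a,c), inpos(c,e), inpos(d,a), inpos(e,c), inpos(e,d), inpos(e,e), on(a), on(d)}
3. bind(d,a)  →  {inpos(a,a), inpos(a,c), inpos(a,d), inpos(c,e), inpos(e,c), inpos(e,d), inpos(e,e), marked(d), on(a)}
optimal plan length = 3; 3 > 1

No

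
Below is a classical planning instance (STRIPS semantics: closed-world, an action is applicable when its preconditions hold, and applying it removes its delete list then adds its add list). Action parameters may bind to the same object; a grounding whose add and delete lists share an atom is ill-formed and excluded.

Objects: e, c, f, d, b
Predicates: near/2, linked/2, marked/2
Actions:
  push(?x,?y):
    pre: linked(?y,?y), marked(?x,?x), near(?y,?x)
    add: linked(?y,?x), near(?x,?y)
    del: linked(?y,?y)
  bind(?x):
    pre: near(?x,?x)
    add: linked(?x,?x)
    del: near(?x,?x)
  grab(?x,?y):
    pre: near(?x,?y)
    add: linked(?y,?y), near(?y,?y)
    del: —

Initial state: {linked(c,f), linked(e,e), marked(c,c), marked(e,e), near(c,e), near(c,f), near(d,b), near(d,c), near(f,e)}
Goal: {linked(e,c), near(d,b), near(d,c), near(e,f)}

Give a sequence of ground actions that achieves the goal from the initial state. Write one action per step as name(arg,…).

1. grab(c,f)  →  {linked(c,f), linked(e,e), linked(f,f), marked(c,c), marked(e,e), near(c,e), near(c,f), near(d,b), near(d,c), near(f,e), near(f,f)}
2. push(e,f)  →  {linked(c,f), linked(e,e), linked(f,e), marked(c,c), marked(e,e), near(c,e), near(c,f), near(d,b), near(d,c), near(e,f), near(f,e), near(f,f)}
3. grab(d,c)  →  {linked(c,c), linked(c,f), linked(e,e), linked(f,e), marked(c,c), marked(e,e), near(c,c), near(c,e), near(c,f), near(d,b), near(d,c), near(e,f), near(f,e), near(f,f)}
4. push(e,c)  →  {linked(c,e), linked(c,f), linked(e,e), linked(f,e), marked(c,c), marked(e,e), near(c,c), near(c,e), near(c,f), near(d,b), near(d,c), near(e,c), near(e,f), near(f,e), near(f,f)}
5. push(c,e)  →  {linked(c,e), linked(c,f), linked(e,c), linked(f,e), marked(c,c), marked(e,e), near(c,c), near(c,e), near(c,f), near(d,b), near(d,c), near(e,c), near(e,f), near(f,e), near(f,f)}

grab(c,f); push(e,f); grab(d,c); push(e,c); push(c,e)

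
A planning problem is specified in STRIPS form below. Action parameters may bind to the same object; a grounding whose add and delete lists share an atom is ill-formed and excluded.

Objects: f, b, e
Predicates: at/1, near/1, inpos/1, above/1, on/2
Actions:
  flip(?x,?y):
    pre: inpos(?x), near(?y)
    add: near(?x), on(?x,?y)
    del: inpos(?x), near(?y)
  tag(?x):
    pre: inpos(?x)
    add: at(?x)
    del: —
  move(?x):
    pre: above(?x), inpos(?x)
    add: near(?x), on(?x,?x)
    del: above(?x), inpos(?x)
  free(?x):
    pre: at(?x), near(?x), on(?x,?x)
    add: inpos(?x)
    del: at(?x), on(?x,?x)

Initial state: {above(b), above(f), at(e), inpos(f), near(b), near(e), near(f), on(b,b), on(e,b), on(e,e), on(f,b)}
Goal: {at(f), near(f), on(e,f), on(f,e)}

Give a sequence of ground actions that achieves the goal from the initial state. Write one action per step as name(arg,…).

1. tag(f)  →  {above(b), above(f), at(e), at(f), inpos(f), near(b), near(e), near(f), on(b,b), on(e,b), on(e,e), on(f,b)}
2. free(e)  →  {above(b), above(f), at(f), inpos(e), inpos(f), near(b), near(e), near(f), on(b,b), on(e,b), on(f,b)}
3. flip(e,f)  →  {above(b), above(f), at(f), inpos(f), near(b), near(e), on(b,b), on(e,b), on(e,f), on(f,b)}
4. flip(f,e)  →  {above(b), above(f), at(f), near(b), near(f), on(b,b), on(e,b), on(e,f), on(f,b), on(f,e)}

tag(f); free(e); flip(e,f); flip(f,e)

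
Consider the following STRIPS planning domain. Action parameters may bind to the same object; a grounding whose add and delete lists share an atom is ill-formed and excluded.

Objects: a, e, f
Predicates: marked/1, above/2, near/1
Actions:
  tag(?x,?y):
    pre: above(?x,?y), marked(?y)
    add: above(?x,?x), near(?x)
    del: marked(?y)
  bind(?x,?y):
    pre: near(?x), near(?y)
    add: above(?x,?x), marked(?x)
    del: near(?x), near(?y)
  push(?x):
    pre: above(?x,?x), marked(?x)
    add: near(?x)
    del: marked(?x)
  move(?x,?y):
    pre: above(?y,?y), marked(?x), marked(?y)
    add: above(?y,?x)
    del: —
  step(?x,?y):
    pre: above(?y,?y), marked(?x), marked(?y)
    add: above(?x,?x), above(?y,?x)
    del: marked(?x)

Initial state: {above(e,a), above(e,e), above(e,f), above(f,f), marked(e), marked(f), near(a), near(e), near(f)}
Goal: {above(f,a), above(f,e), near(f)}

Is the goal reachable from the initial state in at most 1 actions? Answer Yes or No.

1. bind(a,a)  →  {above(a,a), above(e,a), above(e,e), above(e,f), above(f,f), marked(a), marked(e), marked(f), near(e), near(f)}
2. move(a,f)  →  {above(a,a), above(e,a), above(e,e), above(e,f), above(f,a), above(f,f), marked(a), marked(e), marked(f), near(e), near(f)}
3. move(e,f)  →  {above(a,a), above(e,a), above(e,e), above(e,f), above(f,a), above(f,e), above(f,f), marked(a), marked(e), marked(f), near(e), near(f)}
optimal plan length = 3; 3 > 1

No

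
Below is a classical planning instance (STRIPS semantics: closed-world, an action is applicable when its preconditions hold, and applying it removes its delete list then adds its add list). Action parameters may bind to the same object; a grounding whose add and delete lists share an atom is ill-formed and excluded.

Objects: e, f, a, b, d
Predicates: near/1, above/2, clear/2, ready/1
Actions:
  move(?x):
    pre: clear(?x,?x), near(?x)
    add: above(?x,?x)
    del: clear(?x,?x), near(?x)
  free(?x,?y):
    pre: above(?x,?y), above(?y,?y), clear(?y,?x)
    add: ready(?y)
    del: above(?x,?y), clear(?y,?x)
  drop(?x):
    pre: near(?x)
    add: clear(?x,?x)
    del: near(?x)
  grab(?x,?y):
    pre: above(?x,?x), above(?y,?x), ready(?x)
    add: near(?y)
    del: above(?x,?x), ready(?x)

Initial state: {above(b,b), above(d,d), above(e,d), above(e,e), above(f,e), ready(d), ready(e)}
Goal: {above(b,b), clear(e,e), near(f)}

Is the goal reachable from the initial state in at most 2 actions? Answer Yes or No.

1. grab(e,f)  →  {above(b,b), above(d,d), above(e,d), above(f,e), near(f), ready(d)}
2. grab(d,e)  →  {above(b,b), above(e,d), above(f,e), near(e), near(f)}
3. drop(e)  →  {above(b,b), above(e,d), above(f,e), clear(e,e), near(f)}
optimal plan length = 3; 3 > 2

No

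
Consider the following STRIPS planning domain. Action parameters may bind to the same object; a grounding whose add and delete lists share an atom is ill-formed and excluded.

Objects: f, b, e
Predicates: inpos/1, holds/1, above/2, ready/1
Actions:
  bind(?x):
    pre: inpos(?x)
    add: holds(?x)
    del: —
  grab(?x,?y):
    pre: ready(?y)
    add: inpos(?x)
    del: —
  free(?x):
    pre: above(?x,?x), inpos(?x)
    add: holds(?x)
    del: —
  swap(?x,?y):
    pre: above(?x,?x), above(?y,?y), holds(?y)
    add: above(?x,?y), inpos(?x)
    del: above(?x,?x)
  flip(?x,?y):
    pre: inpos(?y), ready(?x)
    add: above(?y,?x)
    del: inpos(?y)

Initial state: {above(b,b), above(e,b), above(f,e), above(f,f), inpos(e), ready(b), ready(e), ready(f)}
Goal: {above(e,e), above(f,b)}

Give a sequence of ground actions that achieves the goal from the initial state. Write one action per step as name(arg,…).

grab(f,f); flip(b,f); flip(e,e)

1. grab(f,f)  →  {above(b,b), above(e,b), above(f,e), above(f,f), inpos(e), inpos(f), ready(b), ready(e), ready(f)}
2. flip(b,f)  →  {above(b,b), above(e,b), above(f,b), above(f,e), above(f,f), inpos(e), ready(b), ready(e), ready(f)}
3. flip(e,e)  →  {above(b,b), above(e,b), above(e,e), above(f,b), above(f,e), above(f,f), ready(b), ready(e), ready(f)}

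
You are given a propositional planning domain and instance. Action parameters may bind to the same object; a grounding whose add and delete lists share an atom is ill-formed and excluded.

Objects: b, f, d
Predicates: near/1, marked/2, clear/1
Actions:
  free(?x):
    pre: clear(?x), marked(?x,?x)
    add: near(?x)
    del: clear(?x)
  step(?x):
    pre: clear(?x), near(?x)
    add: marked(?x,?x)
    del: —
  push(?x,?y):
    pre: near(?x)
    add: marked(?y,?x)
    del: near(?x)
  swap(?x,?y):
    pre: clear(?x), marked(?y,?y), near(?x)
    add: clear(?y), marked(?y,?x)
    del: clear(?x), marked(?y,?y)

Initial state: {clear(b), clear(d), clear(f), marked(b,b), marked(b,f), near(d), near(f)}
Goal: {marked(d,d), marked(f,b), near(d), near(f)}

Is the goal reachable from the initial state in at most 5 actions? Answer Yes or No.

1. free(b)  →  {clear(d), clear(f), marked(b,b), marked(b,f), near(b), near(d), near(f)}
2. step(d)  →  {clear(d), clear(f), marked(b,b), marked(b,f), marked(d,d), near(b), near(d), near(f)}
3. push(b,f)  →  {clear(d), clear(f), marked(b,b), marked(b,f), marked(d,d), marked(f,b), near(d), near(f)}
optimal plan length = 3; 3 ≤ 5

Yes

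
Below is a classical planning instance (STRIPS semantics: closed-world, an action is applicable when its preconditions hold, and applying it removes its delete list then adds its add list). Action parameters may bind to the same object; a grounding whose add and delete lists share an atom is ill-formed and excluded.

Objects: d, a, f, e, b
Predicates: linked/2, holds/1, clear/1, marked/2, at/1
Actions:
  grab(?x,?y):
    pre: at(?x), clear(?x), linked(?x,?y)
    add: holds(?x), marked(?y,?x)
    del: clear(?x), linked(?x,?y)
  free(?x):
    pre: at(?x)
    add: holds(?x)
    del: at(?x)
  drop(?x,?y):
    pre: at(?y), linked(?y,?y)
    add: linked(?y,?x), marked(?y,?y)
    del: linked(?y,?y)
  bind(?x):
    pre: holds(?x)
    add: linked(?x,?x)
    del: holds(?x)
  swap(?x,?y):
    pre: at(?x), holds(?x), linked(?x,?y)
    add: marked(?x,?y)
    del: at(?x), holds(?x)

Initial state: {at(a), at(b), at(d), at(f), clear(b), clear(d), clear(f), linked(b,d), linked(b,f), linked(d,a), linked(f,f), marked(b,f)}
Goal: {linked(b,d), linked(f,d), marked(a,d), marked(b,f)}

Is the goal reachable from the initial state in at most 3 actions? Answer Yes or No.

1. grab(d,a)  →  {at(a), at(b), at(d), at(f), clear(b), clear(f), holds(d), linked(b,d), linked(b,f), linked(f,f), marked(a,d), marked(b,f)}
2. drop(d,f)  →  {at(a), at(b), at(d), at(f), clear(b), clear(f), holds(d), linked(b,d), linked(b,f), linked(f,d), marked(a,d), marked(b,f), marked(f,f)}
optimal plan length = 2; 2 ≤ 3

Yes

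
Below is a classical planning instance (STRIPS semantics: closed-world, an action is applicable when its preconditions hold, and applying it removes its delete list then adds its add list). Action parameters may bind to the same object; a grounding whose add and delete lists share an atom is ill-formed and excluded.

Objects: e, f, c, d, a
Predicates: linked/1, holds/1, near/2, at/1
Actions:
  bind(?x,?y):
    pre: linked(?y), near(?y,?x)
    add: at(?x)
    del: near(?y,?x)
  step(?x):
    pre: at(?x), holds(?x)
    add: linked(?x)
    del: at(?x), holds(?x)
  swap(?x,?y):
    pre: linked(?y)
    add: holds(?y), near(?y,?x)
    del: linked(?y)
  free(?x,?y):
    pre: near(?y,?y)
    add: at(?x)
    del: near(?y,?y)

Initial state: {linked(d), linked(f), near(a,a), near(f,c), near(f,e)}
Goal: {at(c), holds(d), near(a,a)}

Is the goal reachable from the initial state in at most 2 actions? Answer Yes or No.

1. bind(c,f)  →  {at(c), linked(d), linked(f), near(a,a), near(f,e)}
2. swap(e,d)  →  {at(c), holds(d), linked(f), near(a,a), near(d,e), near(f,e)}
optimal plan length = 2; 2 ≤ 2

Yes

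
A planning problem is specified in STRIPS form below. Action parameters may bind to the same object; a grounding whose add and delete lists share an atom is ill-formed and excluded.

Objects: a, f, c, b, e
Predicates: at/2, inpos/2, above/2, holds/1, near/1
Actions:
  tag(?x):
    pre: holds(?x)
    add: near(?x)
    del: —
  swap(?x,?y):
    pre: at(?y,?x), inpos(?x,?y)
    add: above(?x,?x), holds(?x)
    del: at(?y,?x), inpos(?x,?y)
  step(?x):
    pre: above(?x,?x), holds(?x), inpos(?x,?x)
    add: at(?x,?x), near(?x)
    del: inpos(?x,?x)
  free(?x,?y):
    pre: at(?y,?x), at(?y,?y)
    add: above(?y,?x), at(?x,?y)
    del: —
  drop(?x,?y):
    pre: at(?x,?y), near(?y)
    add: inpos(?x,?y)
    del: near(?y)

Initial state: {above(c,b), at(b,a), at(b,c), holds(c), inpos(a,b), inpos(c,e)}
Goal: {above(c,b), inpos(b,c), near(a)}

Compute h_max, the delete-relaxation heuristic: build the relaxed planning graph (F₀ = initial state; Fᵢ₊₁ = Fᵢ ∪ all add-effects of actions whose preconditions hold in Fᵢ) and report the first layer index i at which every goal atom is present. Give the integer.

2

F0 = init (6 atoms)
F1 = F0 ∪ {above(a,a), holds(a), near(c)}  (9 atoms)
F2 = F1 ∪ {inpos(b,c), near(a)}  (11 atoms)
goal ⊆ F2  ⇒  h_max = 2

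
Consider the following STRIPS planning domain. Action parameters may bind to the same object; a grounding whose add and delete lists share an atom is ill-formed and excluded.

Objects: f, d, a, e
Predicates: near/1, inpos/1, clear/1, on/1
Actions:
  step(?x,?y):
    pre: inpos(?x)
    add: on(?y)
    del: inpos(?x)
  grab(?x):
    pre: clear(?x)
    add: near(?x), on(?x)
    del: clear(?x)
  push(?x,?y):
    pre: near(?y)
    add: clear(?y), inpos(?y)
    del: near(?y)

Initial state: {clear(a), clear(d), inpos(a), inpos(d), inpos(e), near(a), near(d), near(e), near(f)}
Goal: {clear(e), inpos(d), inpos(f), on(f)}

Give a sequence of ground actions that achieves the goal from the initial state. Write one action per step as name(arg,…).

1. step(a,f)  →  {clear(a), clear(d), inpos(d), inpos(e), near(a), near(d), near(e), near(f), on(f)}
2. push(f,f)  →  {clear(a), clear(d), clear(f), inpos(d), inpos(e), inpos(f), near(a), near(d), near(e), on(f)}
3. push(f,e)  →  {clear(a), clear(d), clear(e), clear(f), inpos(d), inpos(e), inpos(f), near(a), near(d), on(f)}

step(a,f); push(f,f); push(f,e)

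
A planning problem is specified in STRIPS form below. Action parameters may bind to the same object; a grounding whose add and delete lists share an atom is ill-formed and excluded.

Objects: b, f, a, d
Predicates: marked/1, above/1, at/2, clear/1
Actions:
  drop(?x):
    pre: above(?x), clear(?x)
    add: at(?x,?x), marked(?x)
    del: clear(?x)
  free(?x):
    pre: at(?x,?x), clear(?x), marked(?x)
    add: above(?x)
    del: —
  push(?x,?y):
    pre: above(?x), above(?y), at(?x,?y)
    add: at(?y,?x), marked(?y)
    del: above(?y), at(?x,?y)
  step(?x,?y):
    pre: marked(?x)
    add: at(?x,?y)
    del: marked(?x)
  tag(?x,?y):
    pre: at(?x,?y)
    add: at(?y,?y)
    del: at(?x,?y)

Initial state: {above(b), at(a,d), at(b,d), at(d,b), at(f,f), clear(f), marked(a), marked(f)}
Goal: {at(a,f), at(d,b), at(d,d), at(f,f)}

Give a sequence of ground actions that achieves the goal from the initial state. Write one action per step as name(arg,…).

1. step(a,f)  →  {above(b), at(a,d), at(a,f), at(b,d), at(d,b), at(f,f), clear(f), marked(f)}
2. tag(b,d)  →  {above(b), at(a,d), at(a,f), at(d,b), at(d,d), at(f,f), clear(f), marked(f)}

step(a,f); tag(b,d)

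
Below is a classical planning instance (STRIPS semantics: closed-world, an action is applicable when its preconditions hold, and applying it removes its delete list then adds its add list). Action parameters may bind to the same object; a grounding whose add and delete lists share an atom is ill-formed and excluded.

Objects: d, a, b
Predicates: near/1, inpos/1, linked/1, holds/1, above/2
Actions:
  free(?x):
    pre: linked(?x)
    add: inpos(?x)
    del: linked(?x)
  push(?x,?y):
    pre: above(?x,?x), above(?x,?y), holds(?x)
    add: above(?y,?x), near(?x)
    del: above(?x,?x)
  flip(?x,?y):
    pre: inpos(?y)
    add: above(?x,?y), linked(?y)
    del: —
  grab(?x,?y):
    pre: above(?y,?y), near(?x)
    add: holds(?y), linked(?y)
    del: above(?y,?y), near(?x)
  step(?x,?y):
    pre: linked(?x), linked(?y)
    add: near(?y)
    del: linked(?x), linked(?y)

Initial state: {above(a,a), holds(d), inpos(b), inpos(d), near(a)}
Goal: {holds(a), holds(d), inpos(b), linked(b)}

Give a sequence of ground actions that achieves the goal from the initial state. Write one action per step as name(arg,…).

flip(d,b); grab(a,a)

1. flip(d,b)  →  {above(a,a), above(d,b), holds(d), inpos(b), inpos(d), linked(b), near(a)}
2. grab(a,a)  →  {above(d,b), holds(a), holds(d), inpos(b), inpos(d), linked(a), linked(b)}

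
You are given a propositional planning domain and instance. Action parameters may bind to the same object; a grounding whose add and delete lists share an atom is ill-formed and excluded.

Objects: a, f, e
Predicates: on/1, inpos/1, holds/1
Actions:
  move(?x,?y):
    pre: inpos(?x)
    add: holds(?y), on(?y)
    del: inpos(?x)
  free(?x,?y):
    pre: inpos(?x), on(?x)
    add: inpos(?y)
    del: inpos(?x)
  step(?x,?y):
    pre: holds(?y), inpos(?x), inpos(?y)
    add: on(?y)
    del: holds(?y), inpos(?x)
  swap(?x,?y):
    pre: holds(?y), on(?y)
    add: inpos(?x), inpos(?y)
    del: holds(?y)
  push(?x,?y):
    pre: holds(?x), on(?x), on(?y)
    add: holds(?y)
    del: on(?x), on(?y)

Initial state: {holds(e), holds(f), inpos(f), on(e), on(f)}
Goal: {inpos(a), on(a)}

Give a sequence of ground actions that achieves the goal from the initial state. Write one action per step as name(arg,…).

move(f,a); swap(a,a)

1. move(f,a)  →  {holds(a), holds(e), holds(f), on(a), on(e), on(f)}
2. swap(a,a)  →  {holds(e), holds(f), inpos(a), on(a), on(e), on(f)}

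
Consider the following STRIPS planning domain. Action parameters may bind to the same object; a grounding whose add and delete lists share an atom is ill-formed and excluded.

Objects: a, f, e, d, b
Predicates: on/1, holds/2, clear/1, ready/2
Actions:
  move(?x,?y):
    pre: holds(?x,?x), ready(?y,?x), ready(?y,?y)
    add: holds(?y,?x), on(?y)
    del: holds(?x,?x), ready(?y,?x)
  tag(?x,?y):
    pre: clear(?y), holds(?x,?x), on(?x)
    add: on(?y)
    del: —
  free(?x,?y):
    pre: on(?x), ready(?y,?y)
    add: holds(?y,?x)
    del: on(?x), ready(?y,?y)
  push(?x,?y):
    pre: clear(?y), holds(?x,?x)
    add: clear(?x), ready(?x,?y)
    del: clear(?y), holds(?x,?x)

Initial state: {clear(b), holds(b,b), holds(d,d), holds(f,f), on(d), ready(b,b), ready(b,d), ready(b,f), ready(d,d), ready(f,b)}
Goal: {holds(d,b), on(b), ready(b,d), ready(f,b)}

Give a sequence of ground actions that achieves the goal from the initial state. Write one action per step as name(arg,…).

1. move(f,b)  →  {clear(b), holds(b,b), holds(b,f), holds(d,d), on(b), on(d), ready(b,b), ready(b,d), ready(d,d), ready(f,b)}
2. free(b,d)  →  {clear(b), holds(b,b), holds(b,f), holds(d,b), holds(d,d), on(d), ready(b,b), ready(b,d), ready(f,b)}
3. tag(d,b)  →  {clear(b), holds(b,b), holds(b,f), holds(d,b), holds(d,d), on(b), on(d), ready(b,b), ready(b,d), ready(f,b)}

move(f,b); free(b,d); tag(d,b)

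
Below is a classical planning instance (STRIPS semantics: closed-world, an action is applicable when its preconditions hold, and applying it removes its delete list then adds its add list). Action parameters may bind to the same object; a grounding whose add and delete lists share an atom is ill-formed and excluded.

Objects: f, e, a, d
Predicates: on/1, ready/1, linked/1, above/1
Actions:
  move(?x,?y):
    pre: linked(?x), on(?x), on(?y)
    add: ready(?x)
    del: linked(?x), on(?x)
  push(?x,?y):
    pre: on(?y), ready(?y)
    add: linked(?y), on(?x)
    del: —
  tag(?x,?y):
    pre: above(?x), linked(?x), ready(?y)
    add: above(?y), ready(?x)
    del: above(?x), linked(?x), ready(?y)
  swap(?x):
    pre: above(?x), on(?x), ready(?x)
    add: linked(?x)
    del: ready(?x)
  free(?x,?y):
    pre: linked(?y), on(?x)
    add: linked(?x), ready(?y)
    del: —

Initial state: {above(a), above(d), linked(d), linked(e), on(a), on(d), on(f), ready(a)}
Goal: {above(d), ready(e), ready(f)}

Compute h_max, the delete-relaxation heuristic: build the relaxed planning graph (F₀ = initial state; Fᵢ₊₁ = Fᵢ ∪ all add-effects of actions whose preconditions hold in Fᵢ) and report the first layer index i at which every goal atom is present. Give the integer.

2

F0 = init (8 atoms)
F1 = F0 ∪ {linked(a), linked(f), on(e), ready(d), ready(e)}  (13 atoms)
F2 = F1 ∪ {above(e), ready(f)}  (15 atoms)
goal ⊆ F2  ⇒  h_max = 2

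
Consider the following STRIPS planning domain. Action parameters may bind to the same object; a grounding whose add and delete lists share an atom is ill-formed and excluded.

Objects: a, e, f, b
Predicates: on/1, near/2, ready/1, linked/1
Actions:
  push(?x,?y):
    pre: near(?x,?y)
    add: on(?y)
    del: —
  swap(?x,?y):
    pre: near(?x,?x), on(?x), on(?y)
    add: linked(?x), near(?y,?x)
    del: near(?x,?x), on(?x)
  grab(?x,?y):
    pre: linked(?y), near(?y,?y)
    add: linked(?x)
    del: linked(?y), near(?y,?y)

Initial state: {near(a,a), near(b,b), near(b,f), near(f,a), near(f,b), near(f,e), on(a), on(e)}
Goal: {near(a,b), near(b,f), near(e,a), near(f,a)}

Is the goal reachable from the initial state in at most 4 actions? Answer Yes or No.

Yes

1. push(f,b)  →  {near(a,a), near(b,b), near(b,f), near(f,a), near(f,b), near(f,e), on(a), on(b), on(e)}
2. swap(b,a)  →  {linked(b), near(a,a), near(a,b), near(b,f), near(f,a), near(f,b), near(f,e), on(a), on(e)}
3. swap(a,e)  →  {linked(a), linked(b), near(a,b), near(b,f), near(e,a), near(f,a), near(f,b), near(f,e), on(e)}
optimal plan length = 3; 3 ≤ 4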